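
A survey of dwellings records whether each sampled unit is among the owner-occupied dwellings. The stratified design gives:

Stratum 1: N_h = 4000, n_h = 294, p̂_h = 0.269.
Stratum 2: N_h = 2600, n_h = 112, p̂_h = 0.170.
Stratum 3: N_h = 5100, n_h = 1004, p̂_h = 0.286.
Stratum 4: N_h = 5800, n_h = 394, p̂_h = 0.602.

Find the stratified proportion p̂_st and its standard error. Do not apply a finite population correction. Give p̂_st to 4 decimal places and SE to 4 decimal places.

N = 17500; stratum weights W_h = N_h/N.
p̂_st = Σ W_h p̂_h = (4000·0.269 + 2600·0.170 + 5100·0.286 + 5800·0.602)/17500 = 0.36961
V̂(p̂_st) = Σ W_h² p̂_h(1−p̂_h)/(n_h−1):
  stratum 1: (4000/17500)²·0.269·0.731/293 = 3.50627e-05
  stratum 2: (2600/17500)²·0.170·0.830/111 = 2.80592e-05
  stratum 3: (5100/17500)²·0.286·0.714/1003 = 1.72913e-05
  stratum 4: (5800/17500)²·0.602·0.398/393 = 6.69679e-05
V̂(p̂_st) = 0.000147381; SE = √V̂ = 0.0121401

p̂_st ≈ 0.3696, SE ≈ 0.0121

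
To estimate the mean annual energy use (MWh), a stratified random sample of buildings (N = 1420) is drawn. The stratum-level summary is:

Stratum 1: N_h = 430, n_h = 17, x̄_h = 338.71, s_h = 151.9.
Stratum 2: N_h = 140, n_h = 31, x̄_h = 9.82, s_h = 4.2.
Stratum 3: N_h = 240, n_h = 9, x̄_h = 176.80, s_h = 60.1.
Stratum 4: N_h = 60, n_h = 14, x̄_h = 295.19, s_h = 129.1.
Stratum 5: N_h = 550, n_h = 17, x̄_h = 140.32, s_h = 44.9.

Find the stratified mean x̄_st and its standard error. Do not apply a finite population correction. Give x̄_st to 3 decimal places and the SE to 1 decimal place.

x̄_st = Σ W_h x̄_h = (430·338.71 + 140·9.82 + 240·176.80 + 60·295.19 + 550·140.32)/1420 = 200.23908
V̂(x̄_st) = Σ W_h² s_h²/n_h, with W_h = N_h/N and N = 1420:
  stratum 1: (430/1420)²·151.9²/17 = 124.459
  stratum 2: (140/1420)²·4.2²/31 = 0.00553116
  stratum 3: (240/1420)²·60.1²/9 = 11.4644
  stratum 4: (60/1420)²·129.1²/14 = 2.12545
  stratum 5: (550/1420)²·44.9²/17 = 17.7907
V̂(x̄_st) = 155.845
SE(x̄_st) = √155.845 = 12.4838

x̄_st ≈ 200.239, SE ≈ 12.5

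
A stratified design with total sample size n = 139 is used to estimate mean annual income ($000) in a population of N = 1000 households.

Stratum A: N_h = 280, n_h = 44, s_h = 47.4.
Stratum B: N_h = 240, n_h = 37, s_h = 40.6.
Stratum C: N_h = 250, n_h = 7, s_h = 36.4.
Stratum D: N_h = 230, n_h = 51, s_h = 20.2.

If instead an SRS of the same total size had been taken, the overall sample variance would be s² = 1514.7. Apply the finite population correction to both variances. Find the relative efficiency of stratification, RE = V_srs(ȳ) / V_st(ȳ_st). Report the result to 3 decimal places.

RE ≈ 0.540

V̂(ȳ_st) = Σ W_h² (1 − n_h/N_h) s_h²/n_h, with W_h = N_h/N and N = 1000:
  stratum A: (280/1000)²·(1 − 44/280)·47.4²/44 = 3.37423
  stratum B: (240/1000)²·(1 − 37/240)·40.6²/37 = 2.17049
  stratum C: (250/1000)²·(1 − 7/250)·36.4²/7 = 11.4988
  stratum D: (230/1000)²·(1 − 51/230)·20.2²/51 = 0.329392
V_st = 17.3729
V_srs = (1 − 139/1000)·1514.7/139 = 9.38242
Relative efficiency = V_srs / V_st = 9.38242/17.3729 = 0.5401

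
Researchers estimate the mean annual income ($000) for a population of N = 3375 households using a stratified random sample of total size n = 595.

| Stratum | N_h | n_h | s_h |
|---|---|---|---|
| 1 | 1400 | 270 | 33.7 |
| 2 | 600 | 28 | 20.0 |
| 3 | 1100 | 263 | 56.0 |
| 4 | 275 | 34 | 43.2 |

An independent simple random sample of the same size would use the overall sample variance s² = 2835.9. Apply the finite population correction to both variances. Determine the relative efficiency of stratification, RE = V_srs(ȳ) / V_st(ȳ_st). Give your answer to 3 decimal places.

V̂(ȳ_st) = Σ W_h² (1 − n_h/N_h) s_h²/n_h, with W_h = N_h/N and N = 3375:
  stratum 1: (1400/3375)²·(1 − 270/1400)·33.7²/270 = 0.584191
  stratum 2: (600/3375)²·(1 − 28/600)·20.0²/28 = 0.430429
  stratum 3: (1100/3375)²·(1 − 263/1100)·56.0²/263 = 0.963809
  stratum 4: (275/3375)²·(1 − 34/275)·43.2²/34 = 0.319368
V_st = 2.2978
V_srs = (1 − 595/3375)·2835.9/595 = 3.92595
Relative efficiency = V_srs / V_st = 3.92595/2.2978 = 1.7086

RE ≈ 1.709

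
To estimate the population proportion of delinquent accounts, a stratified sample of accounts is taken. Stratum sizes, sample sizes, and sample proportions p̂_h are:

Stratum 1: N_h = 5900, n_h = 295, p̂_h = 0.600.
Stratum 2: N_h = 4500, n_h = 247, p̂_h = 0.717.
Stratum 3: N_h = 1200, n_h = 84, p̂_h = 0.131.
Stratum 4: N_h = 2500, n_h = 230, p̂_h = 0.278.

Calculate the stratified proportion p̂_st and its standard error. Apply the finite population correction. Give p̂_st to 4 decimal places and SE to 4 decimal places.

p̂_st ≈ 0.5403, SE ≈ 0.0158

N = 14100; stratum weights W_h = N_h/N.
p̂_st = Σ W_h p̂_h = (5900·0.600 + 4500·0.717 + 1200·0.131 + 2500·0.278)/14100 = 0.54033
V̂(p̂_st) = Σ W_h² (1 − n_h/N_h) p̂_h(1−p̂_h)/(n_h−1):
  stratum 1: (5900/14100)²·(1 − 295/5900)·0.600·0.400/294 = 0.000135785
  stratum 2: (4500/14100)²·(1 − 247/4500)·0.717·0.283/246 = 7.94036e-05
  stratum 3: (1200/14100)²·(1 − 84/1200)·0.131·0.869/83 = 9.2389e-06
  stratum 4: (2500/14100)²·(1 − 230/2500)·0.278·0.722/229 = 2.50192e-05
V̂(p̂_st) = 0.000249447; SE = √V̂ = 0.0157939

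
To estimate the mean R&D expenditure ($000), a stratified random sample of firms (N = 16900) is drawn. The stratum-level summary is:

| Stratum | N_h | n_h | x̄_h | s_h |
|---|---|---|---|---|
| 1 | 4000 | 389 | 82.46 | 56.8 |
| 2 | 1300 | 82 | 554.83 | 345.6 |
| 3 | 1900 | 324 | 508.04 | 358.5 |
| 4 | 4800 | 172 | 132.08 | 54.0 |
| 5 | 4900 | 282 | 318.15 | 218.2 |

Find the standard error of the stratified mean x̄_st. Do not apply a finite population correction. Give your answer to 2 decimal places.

SE(x̄_st) ≈ 5.45

V̂(x̄_st) = Σ W_h² s_h²/n_h, with W_h = N_h/N and N = 16900:
  stratum 1: (4000/16900)²·56.8²/389 = 0.464615
  stratum 2: (1300/16900)²·345.6²/82 = 8.6188
  stratum 3: (1900/16900)²·358.5²/324 = 5.0138
  stratum 4: (4800/16900)²·54.0²/172 = 1.36763
  stratum 5: (4900/16900)²·218.2²/282 = 14.1932
V̂(x̄_st) = 29.658
SE(x̄_st) = √29.658 = 5.44592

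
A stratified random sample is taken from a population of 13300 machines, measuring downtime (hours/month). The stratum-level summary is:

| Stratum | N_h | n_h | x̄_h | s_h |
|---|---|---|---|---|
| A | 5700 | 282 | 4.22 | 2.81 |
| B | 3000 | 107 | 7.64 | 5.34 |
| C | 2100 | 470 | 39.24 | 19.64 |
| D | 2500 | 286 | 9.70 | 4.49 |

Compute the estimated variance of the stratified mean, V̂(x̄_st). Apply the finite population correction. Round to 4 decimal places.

V̂(x̄_st) ≈ 0.0361

V̂(x̄_st) = Σ W_h² (1 − n_h/N_h) s_h²/n_h, with W_h = N_h/N and N = 13300:
  stratum A: (5700/13300)²·(1 − 282/5700)·2.81²/282 = 0.00488848
  stratum B: (3000/13300)²·(1 − 107/3000)·5.34²/107 = 0.0130757
  stratum C: (2100/13300)²·(1 − 470/2100)·19.64²/470 = 0.0158814
  stratum D: (2500/13300)²·(1 − 286/2500)·4.49²/286 = 0.00220567
V̂(x̄_st) = 0.0360513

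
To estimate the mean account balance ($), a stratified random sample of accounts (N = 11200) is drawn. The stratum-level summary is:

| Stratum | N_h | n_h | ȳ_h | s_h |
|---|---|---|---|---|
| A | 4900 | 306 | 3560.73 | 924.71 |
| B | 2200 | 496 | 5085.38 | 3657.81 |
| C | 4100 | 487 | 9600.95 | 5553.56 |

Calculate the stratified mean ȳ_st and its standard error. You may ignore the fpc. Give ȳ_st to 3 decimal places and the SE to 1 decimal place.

ȳ_st = Σ W_h ȳ_h = (4900·3560.73 + 2200·5085.38 + 4100·9600.95)/11200 = 6071.36679
V̂(ȳ_st) = Σ W_h² s_h²/n_h, with W_h = N_h/N and N = 11200:
  stratum A: (4900/11200)²·924.71²/306 = 534.867
  stratum B: (2200/11200)²·3657.81²/496 = 1040.81
  stratum C: (4100/11200)²·5553.56²/487 = 8486.83
V̂(ȳ_st) = 10062.5
SE(ȳ_st) = √10062.5 = 100.312

ȳ_st ≈ 6071.367, SE ≈ 100.3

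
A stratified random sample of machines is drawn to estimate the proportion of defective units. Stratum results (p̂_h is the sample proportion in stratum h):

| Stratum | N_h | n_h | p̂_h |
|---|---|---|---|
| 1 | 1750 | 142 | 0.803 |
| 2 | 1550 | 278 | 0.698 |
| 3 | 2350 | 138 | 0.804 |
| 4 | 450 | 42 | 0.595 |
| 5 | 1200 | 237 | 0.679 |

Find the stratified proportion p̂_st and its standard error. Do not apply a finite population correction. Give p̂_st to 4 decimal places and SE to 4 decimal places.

p̂_st ≈ 0.7478, SE ≈ 0.0163

N = 7300; stratum weights W_h = N_h/N.
p̂_st = Σ W_h p̂_h = (1750·0.803 + 1550·0.698 + 2350·0.804 + 450·0.595 + 1200·0.679)/7300 = 0.74782
V̂(p̂_st) = Σ W_h² p̂_h(1−p̂_h)/(n_h−1):
  stratum 1: (1750/7300)²·0.803·0.197/141 = 6.44753e-05
  stratum 2: (1550/7300)²·0.698·0.302/277 = 3.43084e-05
  stratum 3: (2350/7300)²·0.804·0.196/137 = 0.000119201
  stratum 4: (450/7300)²·0.595·0.405/41 = 2.2334e-05
  stratum 5: (1200/7300)²·0.679·0.321/236 = 2.49563e-05
V̂(p̂_st) = 0.000265275; SE = √V̂ = 0.0162873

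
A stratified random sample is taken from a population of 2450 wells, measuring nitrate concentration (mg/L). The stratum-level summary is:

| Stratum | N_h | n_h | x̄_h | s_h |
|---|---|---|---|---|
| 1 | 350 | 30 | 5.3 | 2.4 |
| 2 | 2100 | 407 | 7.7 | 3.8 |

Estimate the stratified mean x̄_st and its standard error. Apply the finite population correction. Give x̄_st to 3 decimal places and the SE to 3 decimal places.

x̄_st = Σ W_h x̄_h = (350·5.3 + 2100·7.7)/2450 = 7.35714
V̂(x̄_st) = Σ W_h² (1 − n_h/N_h) s_h²/n_h, with W_h = N_h/N and N = 2450:
  stratum 1: (350/2450)²·(1 − 30/350)·2.4²/30 = 0.00358251
  stratum 2: (2100/2450)²·(1 − 407/2100)·3.8²/407 = 0.0210144
V̂(x̄_st) = 0.0245969
SE(x̄_st) = √0.0245969 = 0.156834

x̄_st ≈ 7.357, SE ≈ 0.157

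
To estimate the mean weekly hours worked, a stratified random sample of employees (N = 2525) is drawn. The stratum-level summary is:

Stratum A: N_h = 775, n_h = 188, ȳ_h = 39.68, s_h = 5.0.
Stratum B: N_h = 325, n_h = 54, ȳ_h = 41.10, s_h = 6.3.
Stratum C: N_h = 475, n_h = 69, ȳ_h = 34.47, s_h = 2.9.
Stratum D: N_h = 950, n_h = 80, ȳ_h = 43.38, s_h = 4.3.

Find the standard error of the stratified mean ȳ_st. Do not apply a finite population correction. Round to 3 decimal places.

V̂(ȳ_st) = Σ W_h² s_h²/n_h, with W_h = N_h/N and N = 2525:
  stratum A: (775/2525)²·5.0²/188 = 0.0125275
  stratum B: (325/2525)²·6.3²/54 = 0.0121767
  stratum C: (475/2525)²·2.9²/69 = 0.00431332
  stratum D: (950/2525)²·4.3²/80 = 0.0327168
V̂(ȳ_st) = 0.0617344
SE(ȳ_st) = √0.0617344 = 0.248464

SE(ȳ_st) ≈ 0.248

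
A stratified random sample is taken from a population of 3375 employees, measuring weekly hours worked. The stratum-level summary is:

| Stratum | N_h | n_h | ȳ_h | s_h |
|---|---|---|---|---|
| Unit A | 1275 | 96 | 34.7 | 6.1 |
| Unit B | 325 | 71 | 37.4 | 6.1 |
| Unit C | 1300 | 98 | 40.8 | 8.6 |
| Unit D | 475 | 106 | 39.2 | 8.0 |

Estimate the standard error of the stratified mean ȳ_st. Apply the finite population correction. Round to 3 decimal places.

SE(ȳ_st) ≈ 0.410

V̂(ȳ_st) = Σ W_h² (1 − n_h/N_h) s_h²/n_h, with W_h = N_h/N and N = 3375:
  stratum Unit A: (1275/3375)²·(1 − 96/1275)·6.1²/96 = 0.0511523
  stratum Unit B: (325/3375)²·(1 − 71/325)·6.1²/71 = 0.00379814
  stratum Unit C: (1300/3375)²·(1 − 98/1300)·8.6²/98 = 0.103531
  stratum Unit D: (475/3375)²·(1 − 106/475)·8.0²/106 = 0.00929066
V̂(ȳ_st) = 0.167772
SE(ȳ_st) = √0.167772 = 0.4096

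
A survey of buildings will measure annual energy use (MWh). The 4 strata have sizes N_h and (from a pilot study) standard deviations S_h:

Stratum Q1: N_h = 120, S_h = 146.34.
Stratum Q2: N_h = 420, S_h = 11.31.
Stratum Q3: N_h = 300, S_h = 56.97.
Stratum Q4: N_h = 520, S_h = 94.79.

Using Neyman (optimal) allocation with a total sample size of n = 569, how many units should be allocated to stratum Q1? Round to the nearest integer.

Neyman allocation: n_h = n · N_h S_h / Σ N_i S_i, with n = 569.
  stratum Q1: N_h·S_h = 120·146.34 = 17560.80
  stratum Q2: N_h·S_h = 420·11.31 = 4750.20
  stratum Q3: N_h·S_h = 300·56.97 = 17091.00
  stratum Q4: N_h·S_h = 520·94.79 = 49290.80
Σ N_h S_h = 88692.80
n for stratum Q1 = 569·17560.80/88692.80 = 112.660 → 113

113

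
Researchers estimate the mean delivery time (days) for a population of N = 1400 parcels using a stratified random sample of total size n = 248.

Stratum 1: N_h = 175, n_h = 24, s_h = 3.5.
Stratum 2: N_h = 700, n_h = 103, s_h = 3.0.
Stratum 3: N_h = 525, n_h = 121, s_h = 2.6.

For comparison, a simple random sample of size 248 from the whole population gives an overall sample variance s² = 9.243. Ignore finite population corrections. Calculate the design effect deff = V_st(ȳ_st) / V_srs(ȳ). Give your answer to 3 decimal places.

V̂(ȳ_st) = Σ W_h² s_h²/n_h, with W_h = N_h/N and N = 1400:
  stratum 1: (175/1400)²·3.5²/24 = 0.00797526
  stratum 2: (700/1400)²·3.0²/103 = 0.0218447
  stratum 3: (525/1400)²·2.6²/121 = 0.0078564
V_st = 0.0376763
V_srs = s²/n = 9.243/248 = 0.0372702
deff = V_st / V_srs = 0.0376763/0.0372702 = 1.0109

deff ≈ 1.011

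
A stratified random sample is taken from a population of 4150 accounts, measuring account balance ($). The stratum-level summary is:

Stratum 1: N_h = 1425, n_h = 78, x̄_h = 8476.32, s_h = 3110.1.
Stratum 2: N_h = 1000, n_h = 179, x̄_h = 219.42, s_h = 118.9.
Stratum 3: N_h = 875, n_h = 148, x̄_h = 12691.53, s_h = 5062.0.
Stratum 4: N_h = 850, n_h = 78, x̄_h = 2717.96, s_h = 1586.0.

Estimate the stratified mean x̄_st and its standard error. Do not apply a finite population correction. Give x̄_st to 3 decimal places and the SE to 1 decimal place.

x̄_st = Σ W_h x̄_h = (1425·8476.32 + 1000·219.42 + 875·12691.53 + 850·2717.96)/4150 = 6196.03151
V̂(x̄_st) = Σ W_h² s_h²/n_h, with W_h = N_h/N and N = 4150:
  stratum 1: (1425/4150)²·3110.1²/78 = 14621.4
  stratum 2: (1000/4150)²·118.9²/179 = 4.58579
  stratum 3: (875/4150)²·5062.0²/148 = 7696.66
  stratum 4: (850/4150)²·1586.0²/78 = 1352.86
V̂(x̄_st) = 23675.5
SE(x̄_st) = √23675.5 = 153.868

x̄_st ≈ 6196.032, SE ≈ 153.9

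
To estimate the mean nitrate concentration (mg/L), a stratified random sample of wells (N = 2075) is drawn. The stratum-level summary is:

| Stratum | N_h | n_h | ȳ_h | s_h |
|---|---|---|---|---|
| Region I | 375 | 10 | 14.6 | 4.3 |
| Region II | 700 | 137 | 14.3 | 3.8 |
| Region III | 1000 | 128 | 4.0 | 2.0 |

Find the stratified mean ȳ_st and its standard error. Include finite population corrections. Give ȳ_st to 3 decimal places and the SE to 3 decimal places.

ȳ_st = Σ W_h ȳ_h = (375·14.6 + 700·14.3 + 1000·4.0)/2075 = 9.39036
V̂(ȳ_st) = Σ W_h² (1 − n_h/N_h) s_h²/n_h, with W_h = N_h/N and N = 2075:
  stratum Region I: (375/2075)²·(1 − 10/375)·4.3²/10 = 0.0587794
  stratum Region II: (700/2075)²·(1 − 137/700)·3.8²/137 = 0.00964755
  stratum Region III: (1000/2075)²·(1 − 128/1000)·2.0²/128 = 0.00632893
V̂(ȳ_st) = 0.0747558
SE(ȳ_st) = √0.0747558 = 0.273415

ȳ_st ≈ 9.390, SE ≈ 0.273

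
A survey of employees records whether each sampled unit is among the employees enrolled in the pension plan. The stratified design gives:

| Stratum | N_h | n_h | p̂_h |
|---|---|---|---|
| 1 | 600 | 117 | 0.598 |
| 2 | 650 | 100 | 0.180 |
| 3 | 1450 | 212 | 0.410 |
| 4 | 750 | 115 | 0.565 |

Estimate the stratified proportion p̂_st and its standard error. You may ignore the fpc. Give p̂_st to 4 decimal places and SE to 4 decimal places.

p̂_st ≈ 0.4331, SE ≈ 0.0205

N = 3450; stratum weights W_h = N_h/N.
p̂_st = Σ W_h p̂_h = (600·0.598 + 650·0.180 + 1450·0.410 + 750·0.565)/3450 = 0.43306
V̂(p̂_st) = Σ W_h² p̂_h(1−p̂_h)/(n_h−1):
  stratum 1: (600/3450)²·0.598·0.402/116 = 6.26807e-05
  stratum 2: (650/3450)²·0.180·0.820/99 = 5.29224e-05
  stratum 3: (1450/3450)²·0.410·0.590/211 = 0.000202512
  stratum 4: (750/3450)²·0.565·0.435/114 = 0.000101887
V̂(p̂_st) = 0.000420002; SE = √V̂ = 0.0204939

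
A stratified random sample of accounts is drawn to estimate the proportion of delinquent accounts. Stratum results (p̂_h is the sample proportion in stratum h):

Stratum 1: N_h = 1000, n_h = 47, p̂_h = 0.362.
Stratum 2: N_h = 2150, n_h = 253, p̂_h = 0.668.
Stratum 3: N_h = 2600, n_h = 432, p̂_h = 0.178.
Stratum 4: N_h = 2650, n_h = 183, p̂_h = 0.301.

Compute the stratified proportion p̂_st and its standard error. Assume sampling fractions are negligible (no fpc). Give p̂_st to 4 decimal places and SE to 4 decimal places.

p̂_st ≈ 0.3641, SE ≈ 0.0166

N = 8400; stratum weights W_h = N_h/N.
p̂_st = Σ W_h p̂_h = (1000·0.362 + 2150·0.668 + 2600·0.178 + 2650·0.301)/8400 = 0.36413
V̂(p̂_st) = Σ W_h² p̂_h(1−p̂_h)/(n_h−1):
  stratum 1: (1000/8400)²·0.362·0.638/46 = 7.11562e-05
  stratum 2: (2150/8400)²·0.668·0.332/252 = 5.76544e-05
  stratum 3: (2600/8400)²·0.178·0.822/431 = 3.25239e-05
  stratum 4: (2650/8400)²·0.301·0.699/182 = 0.000115055
V̂(p̂_st) = 0.000276389; SE = √V̂ = 0.016625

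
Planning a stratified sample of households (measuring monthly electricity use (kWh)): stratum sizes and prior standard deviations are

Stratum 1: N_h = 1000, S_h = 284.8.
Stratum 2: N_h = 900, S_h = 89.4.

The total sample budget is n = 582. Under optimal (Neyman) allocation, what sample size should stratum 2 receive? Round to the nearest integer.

Neyman allocation: n_h = n · N_h S_h / Σ N_i S_i, with n = 582.
  stratum 1: N_h·S_h = 1000·284.8 = 284800.00
  stratum 2: N_h·S_h = 900·89.4 = 80460.00
Σ N_h S_h = 365260.00
n for stratum 2 = 582·80460.00/365260.00 = 128.204 → 128

128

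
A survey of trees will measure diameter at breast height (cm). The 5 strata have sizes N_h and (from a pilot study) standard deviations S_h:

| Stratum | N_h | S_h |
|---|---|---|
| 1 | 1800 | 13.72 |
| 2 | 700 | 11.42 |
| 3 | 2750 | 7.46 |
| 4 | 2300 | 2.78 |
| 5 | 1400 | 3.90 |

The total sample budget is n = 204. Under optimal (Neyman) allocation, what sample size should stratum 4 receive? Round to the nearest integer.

20

Neyman allocation: n_h = n · N_h S_h / Σ N_i S_i, with n = 204.
  stratum 1: N_h·S_h = 1800·13.72 = 24696.00
  stratum 2: N_h·S_h = 700·11.42 = 7994.00
  stratum 3: N_h·S_h = 2750·7.46 = 20515.00
  stratum 4: N_h·S_h = 2300·2.78 = 6394.00
  stratum 5: N_h·S_h = 1400·3.90 = 5460.00
Σ N_h S_h = 65059.00
n for stratum 4 = 204·6394.00/65059.00 = 20.049 → 20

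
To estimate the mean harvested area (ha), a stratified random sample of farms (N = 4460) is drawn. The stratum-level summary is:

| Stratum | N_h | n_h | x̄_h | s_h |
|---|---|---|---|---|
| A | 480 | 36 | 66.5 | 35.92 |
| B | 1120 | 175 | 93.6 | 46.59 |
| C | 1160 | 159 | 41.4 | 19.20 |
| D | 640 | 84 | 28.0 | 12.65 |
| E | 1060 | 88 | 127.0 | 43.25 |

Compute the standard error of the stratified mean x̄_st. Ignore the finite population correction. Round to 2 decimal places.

V̂(x̄_st) = Σ W_h² s_h²/n_h, with W_h = N_h/N and N = 4460:
  stratum A: (480/4460)²·35.92²/36 = 0.415129
  stratum B: (1120/4460)²·46.59²/175 = 0.782193
  stratum C: (1160/4460)²·19.20²/159 = 0.156838
  stratum D: (640/4460)²·12.65²/84 = 0.0392276
  stratum E: (1060/4460)²·43.25²/88 = 1.20069
V̂(x̄_st) = 2.59408
SE(x̄_st) = √2.59408 = 1.61061

SE(x̄_st) ≈ 1.61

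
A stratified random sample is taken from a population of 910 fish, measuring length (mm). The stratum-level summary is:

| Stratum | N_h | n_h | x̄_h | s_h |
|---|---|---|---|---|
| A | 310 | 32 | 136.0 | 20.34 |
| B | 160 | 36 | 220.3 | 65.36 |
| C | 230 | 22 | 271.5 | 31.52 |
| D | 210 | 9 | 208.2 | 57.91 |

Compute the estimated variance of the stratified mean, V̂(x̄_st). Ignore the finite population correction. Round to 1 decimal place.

V̂(x̄_st) ≈ 27.9

V̂(x̄_st) = Σ W_h² s_h²/n_h, with W_h = N_h/N and N = 910:
  stratum A: (310/910)²·20.34²/32 = 1.50035
  stratum B: (160/910)²·65.36²/36 = 3.66842
  stratum C: (230/910)²·31.52²/22 = 2.88485
  stratum D: (210/910)²·57.91²/9 = 19.8436
V̂(x̄_st) = 27.8972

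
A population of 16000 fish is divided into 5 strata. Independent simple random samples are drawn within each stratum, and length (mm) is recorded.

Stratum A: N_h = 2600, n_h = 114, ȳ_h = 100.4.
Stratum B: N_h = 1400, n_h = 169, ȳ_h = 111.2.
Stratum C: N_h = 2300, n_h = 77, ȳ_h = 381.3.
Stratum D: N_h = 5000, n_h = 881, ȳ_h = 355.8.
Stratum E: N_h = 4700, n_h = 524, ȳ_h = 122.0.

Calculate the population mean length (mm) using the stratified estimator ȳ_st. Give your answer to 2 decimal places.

ȳ_st ≈ 227.88

N = Σ N_h = 16000. Stratum weights W_h = N_h/N.
ȳ_st = (2600·100.4 + 1400·111.2 + 2300·381.3 + 5000·355.8 + 4700·122.0) / 16000 = 227.8819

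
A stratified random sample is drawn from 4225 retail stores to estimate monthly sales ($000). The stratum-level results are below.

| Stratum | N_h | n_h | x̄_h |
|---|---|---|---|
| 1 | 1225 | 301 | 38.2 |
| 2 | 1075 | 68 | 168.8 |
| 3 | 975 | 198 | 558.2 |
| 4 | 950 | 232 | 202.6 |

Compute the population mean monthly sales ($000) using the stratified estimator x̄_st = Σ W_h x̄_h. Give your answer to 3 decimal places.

N = Σ N_h = 4225. Stratum weights W_h = N_h/N.
x̄_st = (1225·38.2 + 1075·168.8 + 975·558.2 + 950·202.6) / 4225 = 228.39527

x̄_st ≈ 228.395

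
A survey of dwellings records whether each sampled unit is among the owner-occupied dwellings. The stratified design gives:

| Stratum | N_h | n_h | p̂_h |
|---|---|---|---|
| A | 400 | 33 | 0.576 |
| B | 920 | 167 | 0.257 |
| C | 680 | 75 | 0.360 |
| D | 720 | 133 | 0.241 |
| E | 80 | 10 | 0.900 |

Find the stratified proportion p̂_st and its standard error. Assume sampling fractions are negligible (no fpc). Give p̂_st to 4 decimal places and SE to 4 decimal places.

p̂_st ≈ 0.3418, SE ≈ 0.0237

N = 2800; stratum weights W_h = N_h/N.
p̂_st = Σ W_h p̂_h = (400·0.576 + 920·0.257 + 680·0.360 + 720·0.241 + 80·0.900)/2800 = 0.34184
V̂(p̂_st) = Σ W_h² p̂_h(1−p̂_h)/(n_h−1):
  stratum A: (400/2800)²·0.576·0.424/32 = 0.000155755
  stratum B: (920/2800)²·0.257·0.743/166 = 0.000124186
  stratum C: (680/2800)²·0.360·0.640/74 = 0.000183634
  stratum D: (720/2800)²·0.241·0.759/132 = 9.16292e-05
  stratum E: (80/2800)²·0.900·0.100/9 = 8.16327e-06
V̂(p̂_st) = 0.000563368; SE = √V̂ = 0.0237354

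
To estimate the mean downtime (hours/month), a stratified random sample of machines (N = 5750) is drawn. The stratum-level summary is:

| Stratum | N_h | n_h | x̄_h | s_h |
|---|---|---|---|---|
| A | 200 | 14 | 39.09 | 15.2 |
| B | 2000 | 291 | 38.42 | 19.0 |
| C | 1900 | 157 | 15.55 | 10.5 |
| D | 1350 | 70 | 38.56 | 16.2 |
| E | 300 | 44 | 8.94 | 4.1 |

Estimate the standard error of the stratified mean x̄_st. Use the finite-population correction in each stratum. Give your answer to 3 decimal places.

V̂(x̄_st) = Σ W_h² (1 − n_h/N_h) s_h²/n_h, with W_h = N_h/N and N = 5750:
  stratum A: (200/5750)²·(1 − 14/200)·15.2²/14 = 0.0185681
  stratum B: (2000/5750)²·(1 − 291/2000)·19.0²/291 = 0.128248
  stratum C: (1900/5750)²·(1 − 157/1900)·10.5²/157 = 0.0703387
  stratum D: (1350/5750)²·(1 − 70/1350)·16.2²/70 = 0.195948
  stratum E: (300/5750)²·(1 − 44/300)·4.1²/44 = 0.000887443
V̂(x̄_st) = 0.41399
SE(x̄_st) = √0.41399 = 0.64342

SE(x̄_st) ≈ 0.643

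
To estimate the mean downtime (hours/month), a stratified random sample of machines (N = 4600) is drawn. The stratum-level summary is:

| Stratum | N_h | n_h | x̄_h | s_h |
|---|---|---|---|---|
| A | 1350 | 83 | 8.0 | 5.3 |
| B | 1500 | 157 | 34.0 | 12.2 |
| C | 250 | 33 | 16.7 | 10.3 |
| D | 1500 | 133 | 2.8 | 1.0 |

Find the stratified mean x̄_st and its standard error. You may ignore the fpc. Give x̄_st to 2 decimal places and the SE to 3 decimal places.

x̄_st ≈ 15.26, SE ≈ 0.375

x̄_st = Σ W_h x̄_h = (1350·8.0 + 1500·34.0 + 250·16.7 + 1500·2.8)/4600 = 15.25543
V̂(x̄_st) = Σ W_h² s_h²/n_h, with W_h = N_h/N and N = 4600:
  stratum A: (1350/4600)²·5.3²/83 = 0.0291491
  stratum B: (1500/4600)²·12.2²/157 = 0.100806
  stratum C: (250/4600)²·10.3²/33 = 0.00949565
  stratum D: (1500/4600)²·1.0²/133 = 0.000799494
V̂(x̄_st) = 0.14025
SE(x̄_st) = √0.14025 = 0.3745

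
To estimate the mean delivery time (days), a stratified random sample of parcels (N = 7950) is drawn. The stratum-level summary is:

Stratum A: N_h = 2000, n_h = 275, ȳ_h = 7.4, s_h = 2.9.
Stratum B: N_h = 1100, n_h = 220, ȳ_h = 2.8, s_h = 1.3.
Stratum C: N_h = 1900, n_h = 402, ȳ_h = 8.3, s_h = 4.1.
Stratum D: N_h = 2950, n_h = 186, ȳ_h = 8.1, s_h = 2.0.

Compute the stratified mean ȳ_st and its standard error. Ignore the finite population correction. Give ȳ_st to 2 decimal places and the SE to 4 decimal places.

ȳ_st ≈ 7.24, SE ≈ 0.0862

ȳ_st = Σ W_h ȳ_h = (2000·7.4 + 1100·2.8 + 1900·8.3 + 2950·8.1)/7950 = 7.23836
V̂(ȳ_st) = Σ W_h² s_h²/n_h, with W_h = N_h/N and N = 7950:
  stratum A: (2000/7950)²·2.9²/275 = 0.00193548
  stratum B: (1100/7950)²·1.3²/220 = 0.000147067
  stratum C: (1900/7950)²·4.1²/402 = 0.00238844
  stratum D: (2950/7950)²·2.0²/186 = 0.00296113
V̂(ȳ_st) = 0.00743212
SE(ȳ_st) = √0.00743212 = 0.0862097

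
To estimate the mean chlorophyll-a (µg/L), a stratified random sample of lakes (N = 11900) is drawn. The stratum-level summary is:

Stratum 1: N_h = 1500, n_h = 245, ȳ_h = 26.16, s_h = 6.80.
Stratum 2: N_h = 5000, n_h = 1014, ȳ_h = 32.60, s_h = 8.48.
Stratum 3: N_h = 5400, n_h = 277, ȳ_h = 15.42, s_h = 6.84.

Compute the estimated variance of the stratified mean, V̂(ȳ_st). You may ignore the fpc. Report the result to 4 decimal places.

V̂(ȳ_st) ≈ 0.0503

V̂(ȳ_st) = Σ W_h² s_h²/n_h, with W_h = N_h/N and N = 11900:
  stratum 1: (1500/11900)²·6.80²/245 = 0.00299875
  stratum 2: (5000/11900)²·8.48²/1014 = 0.0125199
  stratum 3: (5400/11900)²·6.84²/277 = 0.0347797
V̂(ȳ_st) = 0.0502983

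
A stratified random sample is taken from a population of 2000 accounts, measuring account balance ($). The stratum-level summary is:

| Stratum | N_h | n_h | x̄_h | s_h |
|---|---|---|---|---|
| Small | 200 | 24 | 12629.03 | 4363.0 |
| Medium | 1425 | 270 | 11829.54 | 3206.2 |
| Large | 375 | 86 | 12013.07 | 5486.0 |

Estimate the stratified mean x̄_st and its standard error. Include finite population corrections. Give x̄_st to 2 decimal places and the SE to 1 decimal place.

x̄_st ≈ 11943.90, SE ≈ 179.2

x̄_st = Σ W_h x̄_h = (200·12629.03 + 1425·11829.54 + 375·12013.07)/2000 = 11943.90087
V̂(x̄_st) = Σ W_h² (1 − n_h/N_h) s_h²/n_h, with W_h = N_h/N and N = 2000:
  stratum Small: (200/2000)²·(1 − 24/200)·4363.0²/24 = 6979.78
  stratum Medium: (1425/2000)²·(1 − 270/1425)·3206.2²/270 = 15665.9
  stratum Large: (375/2000)²·(1 − 86/375)·5486.0²/86 = 9481.61
V̂(x̄_st) = 32127.3
SE(x̄_st) = √32127.3 = 179.241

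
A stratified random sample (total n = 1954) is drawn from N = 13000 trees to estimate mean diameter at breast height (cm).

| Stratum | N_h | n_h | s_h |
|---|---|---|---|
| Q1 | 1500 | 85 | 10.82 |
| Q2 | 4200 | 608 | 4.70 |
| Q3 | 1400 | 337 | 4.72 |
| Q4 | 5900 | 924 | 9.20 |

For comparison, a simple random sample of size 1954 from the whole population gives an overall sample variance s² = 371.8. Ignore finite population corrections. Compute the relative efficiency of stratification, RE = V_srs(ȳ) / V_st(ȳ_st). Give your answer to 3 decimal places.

RE ≈ 4.556

V̂(ȳ_st) = Σ W_h² s_h²/n_h, with W_h = N_h/N and N = 13000:
  stratum Q1: (1500/13000)²·10.82²/85 = 0.0183371
  stratum Q2: (4200/13000)²·4.70²/608 = 0.00379231
  stratum Q3: (1400/13000)²·4.72²/337 = 0.000766696
  stratum Q4: (5900/13000)²·9.20²/924 = 0.0188678
V_st = 0.0417639
V_srs = s²/n = 371.8/1954 = 0.190276
Relative efficiency = V_srs / V_st = 0.190276/0.0417639 = 4.5560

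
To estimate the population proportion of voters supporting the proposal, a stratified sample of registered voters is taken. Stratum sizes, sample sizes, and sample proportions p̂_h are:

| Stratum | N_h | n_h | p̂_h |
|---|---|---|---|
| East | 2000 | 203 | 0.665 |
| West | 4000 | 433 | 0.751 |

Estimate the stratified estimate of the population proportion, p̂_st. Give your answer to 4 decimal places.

N = 6000; stratum weights W_h = N_h/N.
p̂_st = Σ W_h p̂_h = (2000·0.665 + 4000·0.751)/6000 = 0.72233

p̂_st ≈ 0.7223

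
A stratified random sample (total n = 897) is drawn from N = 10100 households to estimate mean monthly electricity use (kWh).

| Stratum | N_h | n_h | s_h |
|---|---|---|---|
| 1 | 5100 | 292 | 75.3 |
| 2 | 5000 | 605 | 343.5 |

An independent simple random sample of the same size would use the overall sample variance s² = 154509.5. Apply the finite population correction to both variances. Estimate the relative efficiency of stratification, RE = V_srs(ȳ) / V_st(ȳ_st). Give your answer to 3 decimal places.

V̂(ȳ_st) = Σ W_h² (1 − n_h/N_h) s_h²/n_h, with W_h = N_h/N and N = 10100:
  stratum 1: (5100/10100)²·(1 − 292/5100)·75.3²/292 = 4.66766
  stratum 2: (5000/10100)²·(1 − 605/5000)·343.5²/605 = 42.0131
V_st = 46.6807
V_srs = (1 − 897/10100)·154509.5/897 = 156.953
Relative efficiency = V_srs / V_st = 156.953/46.6807 = 3.3623

RE ≈ 3.362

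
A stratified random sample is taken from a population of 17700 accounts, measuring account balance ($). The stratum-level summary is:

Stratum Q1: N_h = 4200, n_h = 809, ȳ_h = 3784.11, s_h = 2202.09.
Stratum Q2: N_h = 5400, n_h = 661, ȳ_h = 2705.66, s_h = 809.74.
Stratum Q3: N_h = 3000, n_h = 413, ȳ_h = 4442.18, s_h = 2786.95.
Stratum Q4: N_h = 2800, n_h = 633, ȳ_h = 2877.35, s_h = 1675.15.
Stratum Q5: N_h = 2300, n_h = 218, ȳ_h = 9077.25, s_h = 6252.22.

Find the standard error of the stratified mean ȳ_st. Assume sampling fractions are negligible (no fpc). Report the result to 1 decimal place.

SE(ȳ_st) ≈ 64.1

V̂(ȳ_st) = Σ W_h² s_h²/n_h, with W_h = N_h/N and N = 17700:
  stratum Q1: (4200/17700)²·2202.09²/809 = 337.5
  stratum Q2: (5400/17700)²·809.74²/661 = 92.3274
  stratum Q3: (3000/17700)²·2786.95²/413 = 540.262
  stratum Q4: (2800/17700)²·1675.15²/633 = 110.936
  stratum Q5: (2300/17700)²·6252.22²/218 = 3027.76
V̂(ȳ_st) = 4108.78
SE(ȳ_st) = √4108.78 = 64.0998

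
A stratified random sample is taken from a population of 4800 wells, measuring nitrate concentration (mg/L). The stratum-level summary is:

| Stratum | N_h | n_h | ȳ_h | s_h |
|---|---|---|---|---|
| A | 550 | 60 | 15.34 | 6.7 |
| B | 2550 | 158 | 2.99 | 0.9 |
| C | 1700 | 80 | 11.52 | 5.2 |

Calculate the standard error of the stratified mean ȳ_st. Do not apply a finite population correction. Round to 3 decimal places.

SE(ȳ_st) ≈ 0.232

V̂(ȳ_st) = Σ W_h² s_h²/n_h, with W_h = N_h/N and N = 4800:
  stratum A: (550/4800)²·6.7²/60 = 0.00982293
  stratum B: (2550/4800)²·0.9²/158 = 0.00144686
  stratum C: (1700/4800)²·5.2²/80 = 0.0423967
V̂(ȳ_st) = 0.0536665
SE(ȳ_st) = √0.0536665 = 0.23166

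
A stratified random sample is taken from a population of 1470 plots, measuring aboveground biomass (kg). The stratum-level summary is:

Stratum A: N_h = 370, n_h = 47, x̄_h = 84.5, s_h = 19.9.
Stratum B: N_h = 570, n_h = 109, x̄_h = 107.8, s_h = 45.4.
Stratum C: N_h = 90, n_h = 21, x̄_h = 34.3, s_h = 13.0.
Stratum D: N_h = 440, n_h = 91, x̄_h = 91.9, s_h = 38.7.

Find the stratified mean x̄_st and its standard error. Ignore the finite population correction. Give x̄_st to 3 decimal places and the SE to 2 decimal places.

x̄_st ≈ 92.676, SE ≈ 2.21

x̄_st = Σ W_h x̄_h = (370·84.5 + 570·107.8 + 90·34.3 + 440·91.9)/1470 = 92.67619
V̂(x̄_st) = Σ W_h² s_h²/n_h, with W_h = N_h/N and N = 1470:
  stratum A: (370/1470)²·19.9²/47 = 0.533798
  stratum B: (570/1470)²·45.4²/109 = 2.84315
  stratum C: (90/1470)²·13.0²/21 = 0.030166
  stratum D: (440/1470)²·38.7²/91 = 1.47452
V̂(x̄_st) = 4.88164
SE(x̄_st) = √4.88164 = 2.20944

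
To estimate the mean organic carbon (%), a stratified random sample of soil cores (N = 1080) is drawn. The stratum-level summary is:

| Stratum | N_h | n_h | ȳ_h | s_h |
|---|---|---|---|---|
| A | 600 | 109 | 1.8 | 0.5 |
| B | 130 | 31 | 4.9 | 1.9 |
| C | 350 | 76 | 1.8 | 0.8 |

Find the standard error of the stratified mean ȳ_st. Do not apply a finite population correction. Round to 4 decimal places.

SE(ȳ_st) ≈ 0.0573

V̂(ȳ_st) = Σ W_h² s_h²/n_h, with W_h = N_h/N and N = 1080:
  stratum A: (600/1080)²·0.5²/109 = 0.000707894
  stratum B: (130/1080)²·1.9²/31 = 0.00168727
  stratum C: (350/1080)²·0.8²/76 = 0.000884413
V̂(ȳ_st) = 0.00327958
SE(ȳ_st) = √0.00327958 = 0.0572676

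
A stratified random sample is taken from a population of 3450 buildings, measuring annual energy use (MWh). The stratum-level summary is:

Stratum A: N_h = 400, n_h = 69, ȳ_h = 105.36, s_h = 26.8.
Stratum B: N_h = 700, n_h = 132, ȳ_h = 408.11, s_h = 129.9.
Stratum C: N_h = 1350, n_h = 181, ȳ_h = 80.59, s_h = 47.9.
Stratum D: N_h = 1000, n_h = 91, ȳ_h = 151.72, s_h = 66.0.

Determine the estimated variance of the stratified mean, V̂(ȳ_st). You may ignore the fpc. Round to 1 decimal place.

V̂(ȳ_st) = Σ W_h² s_h²/n_h, with W_h = N_h/N and N = 3450:
  stratum A: (400/3450)²·26.8²/69 = 0.139927
  stratum B: (700/3450)²·129.9²/132 = 5.26262
  stratum C: (1350/3450)²·47.9²/181 = 1.94098
  stratum D: (1000/3450)²·66.0²/91 = 4.02169
V̂(ȳ_st) = 11.3652

V̂(ȳ_st) ≈ 11.4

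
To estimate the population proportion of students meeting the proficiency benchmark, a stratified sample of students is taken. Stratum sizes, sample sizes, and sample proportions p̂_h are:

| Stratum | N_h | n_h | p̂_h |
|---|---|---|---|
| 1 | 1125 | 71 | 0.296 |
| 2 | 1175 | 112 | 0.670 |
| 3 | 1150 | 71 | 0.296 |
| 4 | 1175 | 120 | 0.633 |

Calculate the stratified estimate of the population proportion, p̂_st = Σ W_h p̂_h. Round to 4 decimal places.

p̂_st ≈ 0.4766

N = 4625; stratum weights W_h = N_h/N.
p̂_st = Σ W_h p̂_h = (1125·0.296 + 1175·0.670 + 1150·0.296 + 1175·0.633)/4625 = 0.47663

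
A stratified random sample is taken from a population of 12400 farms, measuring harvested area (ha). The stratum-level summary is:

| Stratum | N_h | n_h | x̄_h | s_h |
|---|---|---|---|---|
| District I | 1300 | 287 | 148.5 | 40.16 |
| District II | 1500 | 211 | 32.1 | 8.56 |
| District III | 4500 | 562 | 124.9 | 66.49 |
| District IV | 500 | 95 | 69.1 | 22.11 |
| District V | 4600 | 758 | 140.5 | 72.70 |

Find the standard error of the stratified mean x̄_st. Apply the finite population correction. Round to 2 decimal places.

SE(x̄_st) ≈ 1.33

V̂(x̄_st) = Σ W_h² (1 − n_h/N_h) s_h²/n_h, with W_h = N_h/N and N = 12400:
  stratum District I: (1300/12400)²·(1 − 287/1300)·40.16²/287 = 0.0481299
  stratum District II: (1500/12400)²·(1 − 211/1500)·8.56²/211 = 0.00436683
  stratum District III: (4500/12400)²·(1 − 562/4500)·66.49²/562 = 0.906611
  stratum District IV: (500/12400)²·(1 − 95/500)·22.11²/95 = 0.00677697
  stratum District V: (4600/12400)²·(1 − 758/4600)·72.70²/758 = 0.801441
V̂(x̄_st) = 1.76733
SE(x̄_st) = √1.76733 = 1.32941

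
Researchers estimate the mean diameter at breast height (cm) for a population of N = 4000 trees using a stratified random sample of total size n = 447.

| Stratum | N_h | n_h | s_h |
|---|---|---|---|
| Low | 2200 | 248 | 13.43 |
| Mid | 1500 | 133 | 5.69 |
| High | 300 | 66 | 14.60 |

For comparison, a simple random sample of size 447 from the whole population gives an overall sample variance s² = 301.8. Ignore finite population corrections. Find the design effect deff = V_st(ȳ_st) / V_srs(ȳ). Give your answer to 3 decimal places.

V̂(ȳ_st) = Σ W_h² s_h²/n_h, with W_h = N_h/N and N = 4000:
  stratum Low: (2200/4000)²·13.43²/248 = 0.220002
  stratum Mid: (1500/4000)²·5.69²/133 = 0.0342322
  stratum High: (300/4000)²·14.60²/66 = 0.018167
V_st = 0.272401
V_srs = s²/n = 301.8/447 = 0.675168
deff = V_st / V_srs = 0.272401/0.675168 = 0.4035

deff ≈ 0.403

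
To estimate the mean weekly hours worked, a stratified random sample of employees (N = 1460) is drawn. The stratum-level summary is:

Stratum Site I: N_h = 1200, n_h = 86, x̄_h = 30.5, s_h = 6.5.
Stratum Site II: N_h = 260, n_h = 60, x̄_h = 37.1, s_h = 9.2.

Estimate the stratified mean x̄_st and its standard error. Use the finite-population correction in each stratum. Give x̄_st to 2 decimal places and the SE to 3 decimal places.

x̄_st ≈ 31.68, SE ≈ 0.585

x̄_st = Σ W_h x̄_h = (1200·30.5 + 260·37.1)/1460 = 31.67534
V̂(x̄_st) = Σ W_h² (1 − n_h/N_h) s_h²/n_h, with W_h = N_h/N and N = 1460:
  stratum Site I: (1200/1460)²·(1 − 86/1200)·6.5²/86 = 0.308098
  stratum Site II: (260/1460)²·(1 − 60/260)·9.2²/60 = 0.034413
V̂(x̄_st) = 0.342511
SE(x̄_st) = √0.342511 = 0.585244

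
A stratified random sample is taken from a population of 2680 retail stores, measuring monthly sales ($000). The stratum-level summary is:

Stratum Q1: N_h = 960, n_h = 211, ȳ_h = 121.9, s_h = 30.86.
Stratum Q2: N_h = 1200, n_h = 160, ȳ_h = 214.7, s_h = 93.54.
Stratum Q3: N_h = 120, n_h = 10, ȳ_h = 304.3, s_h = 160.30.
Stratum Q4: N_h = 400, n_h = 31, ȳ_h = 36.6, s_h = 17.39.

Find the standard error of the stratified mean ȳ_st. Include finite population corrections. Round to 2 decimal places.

SE(ȳ_st) ≈ 3.86

V̂(ȳ_st) = Σ W_h² (1 − n_h/N_h) s_h²/n_h, with W_h = N_h/N and N = 2680:
  stratum Q1: (960/2680)²·(1 − 211/960)·30.86²/211 = 0.451849
  stratum Q2: (1200/2680)²·(1 − 160/1200)·93.54²/160 = 9.5021
  stratum Q3: (120/2680)²·(1 − 10/120)·160.30²/10 = 4.72249
  stratum Q4: (400/2680)²·(1 − 31/400)·17.39²/31 = 0.200472
V̂(ȳ_st) = 14.8769
SE(ȳ_st) = √14.8769 = 3.85706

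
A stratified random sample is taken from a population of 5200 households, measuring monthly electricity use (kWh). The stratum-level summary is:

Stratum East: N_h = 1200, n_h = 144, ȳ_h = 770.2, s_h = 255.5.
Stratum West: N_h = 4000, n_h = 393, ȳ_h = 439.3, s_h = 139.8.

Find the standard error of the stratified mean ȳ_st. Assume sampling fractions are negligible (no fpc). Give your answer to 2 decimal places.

V̂(ȳ_st) = Σ W_h² s_h²/n_h, with W_h = N_h/N and N = 5200:
  stratum East: (1200/5200)²·255.5²/144 = 24.1421
  stratum West: (4000/5200)²·139.8²/393 = 29.4263
V̂(ȳ_st) = 53.5684
SE(ȳ_st) = √53.5684 = 7.31904

SE(ȳ_st) ≈ 7.32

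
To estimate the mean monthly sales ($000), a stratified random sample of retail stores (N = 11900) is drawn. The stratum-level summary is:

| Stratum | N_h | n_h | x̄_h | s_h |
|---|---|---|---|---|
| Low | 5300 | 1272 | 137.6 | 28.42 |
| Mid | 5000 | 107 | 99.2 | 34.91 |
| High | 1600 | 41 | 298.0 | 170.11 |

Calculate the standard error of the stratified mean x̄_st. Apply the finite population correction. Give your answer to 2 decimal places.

V̂(x̄_st) = Σ W_h² (1 − n_h/N_h) s_h²/n_h, with W_h = N_h/N and N = 11900:
  stratum Low: (5300/11900)²·(1 − 1272/5300)·28.42²/1272 = 0.0957266
  stratum Mid: (5000/11900)²·(1 − 107/5000)·34.91²/107 = 1.96774
  stratum High: (1600/11900)²·(1 − 41/1600)·170.11²/41 = 12.4322
V̂(x̄_st) = 14.4957
SE(x̄_st) = √14.4957 = 3.80732

SE(x̄_st) ≈ 3.81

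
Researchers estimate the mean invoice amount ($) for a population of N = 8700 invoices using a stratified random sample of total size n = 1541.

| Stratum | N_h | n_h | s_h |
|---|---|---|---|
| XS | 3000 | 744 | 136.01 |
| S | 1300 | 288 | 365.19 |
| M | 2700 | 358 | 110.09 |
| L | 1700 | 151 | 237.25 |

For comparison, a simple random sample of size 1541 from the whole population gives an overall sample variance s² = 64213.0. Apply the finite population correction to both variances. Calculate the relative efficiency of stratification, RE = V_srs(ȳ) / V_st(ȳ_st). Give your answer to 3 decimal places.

V̂(ȳ_st) = Σ W_h² (1 − n_h/N_h) s_h²/n_h, with W_h = N_h/N and N = 8700:
  stratum XS: (3000/8700)²·(1 − 744/3000)·136.01²/744 = 2.22326
  stratum S: (1300/8700)²·(1 − 288/1300)·365.19²/288 = 8.04879
  stratum M: (2700/8700)²·(1 − 358/2700)·110.09²/358 = 2.8283
  stratum L: (1700/8700)²·(1 − 151/1700)·237.25²/151 = 12.9687
V_st = 26.0691
V_srs = (1 − 1541/8700)·64213.0/1541 = 34.2889
Relative efficiency = V_srs / V_st = 34.2889/26.0691 = 1.3153

RE ≈ 1.315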